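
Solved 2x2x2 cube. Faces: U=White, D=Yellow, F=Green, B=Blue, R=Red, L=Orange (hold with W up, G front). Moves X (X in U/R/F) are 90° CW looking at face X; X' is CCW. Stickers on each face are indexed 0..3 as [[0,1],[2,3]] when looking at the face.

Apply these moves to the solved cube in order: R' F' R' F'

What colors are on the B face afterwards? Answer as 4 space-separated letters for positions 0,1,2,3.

Answer: G B O B

Derivation:
After move 1 (R'): R=RRRR U=WBWB F=GWGW D=YGYG B=YBYB
After move 2 (F'): F=WWGG U=WBRR R=GRYR D=OOYG L=OBOW
After move 3 (R'): R=RRGY U=WYRY F=WBGR D=OWYG B=GBOB
After move 4 (F'): F=BRWG U=WYRG R=WROY D=BWYG L=OYOR
Query: B face = GBOB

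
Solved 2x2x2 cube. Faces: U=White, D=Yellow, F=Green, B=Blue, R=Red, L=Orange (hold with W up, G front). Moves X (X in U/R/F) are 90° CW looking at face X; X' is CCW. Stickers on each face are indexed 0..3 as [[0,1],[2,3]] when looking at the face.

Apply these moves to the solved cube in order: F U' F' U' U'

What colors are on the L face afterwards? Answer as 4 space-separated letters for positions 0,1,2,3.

After move 1 (F): F=GGGG U=WWOO R=WRWR D=RRYY L=OYOY
After move 2 (U'): U=WOWO F=OYGG R=GGWR B=WRBB L=BBOY
After move 3 (F'): F=YGOG U=WOGW R=RGRR D=BYYY L=BOOW
After move 4 (U'): U=OWWG F=BOOG R=YGRR B=RGBB L=WROW
After move 5 (U'): U=WGOW F=WROG R=BORR B=YGBB L=RGOW
Query: L face = RGOW

Answer: R G O W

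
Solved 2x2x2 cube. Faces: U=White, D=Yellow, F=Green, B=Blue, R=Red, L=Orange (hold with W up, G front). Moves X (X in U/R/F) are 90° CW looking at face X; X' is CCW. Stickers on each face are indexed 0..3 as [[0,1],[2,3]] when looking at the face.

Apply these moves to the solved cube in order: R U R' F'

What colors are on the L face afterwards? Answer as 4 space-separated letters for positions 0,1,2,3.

Answer: G O O G

Derivation:
After move 1 (R): R=RRRR U=WGWG F=GYGY D=YBYB B=WBWB
After move 2 (U): U=WWGG F=RRGY R=WBRR B=OOWB L=GYOO
After move 3 (R'): R=BRWR U=WWGO F=RWGG D=YRYY B=BOBB
After move 4 (F'): F=WGRG U=WWBW R=RRYR D=YOYY L=GOOG
Query: L face = GOOG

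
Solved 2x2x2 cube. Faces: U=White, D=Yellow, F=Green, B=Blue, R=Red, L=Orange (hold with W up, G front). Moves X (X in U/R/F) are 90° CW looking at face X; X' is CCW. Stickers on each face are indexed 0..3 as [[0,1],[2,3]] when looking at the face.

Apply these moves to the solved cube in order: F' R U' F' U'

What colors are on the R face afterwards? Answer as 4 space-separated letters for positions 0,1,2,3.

After move 1 (F'): F=GGGG U=WWRR R=YRYR D=OOYY L=OWOW
After move 2 (R): R=YYRR U=WGRG F=GOGY D=OBYB B=RBWB
After move 3 (U'): U=GGWR F=OWGY R=GORR B=YYWB L=RBOW
After move 4 (F'): F=WYOG U=GGGR R=BOOR D=BWYB L=RROW
After move 5 (U'): U=GRGG F=RROG R=WYOR B=BOWB L=YYOW
Query: R face = WYOR

Answer: W Y O R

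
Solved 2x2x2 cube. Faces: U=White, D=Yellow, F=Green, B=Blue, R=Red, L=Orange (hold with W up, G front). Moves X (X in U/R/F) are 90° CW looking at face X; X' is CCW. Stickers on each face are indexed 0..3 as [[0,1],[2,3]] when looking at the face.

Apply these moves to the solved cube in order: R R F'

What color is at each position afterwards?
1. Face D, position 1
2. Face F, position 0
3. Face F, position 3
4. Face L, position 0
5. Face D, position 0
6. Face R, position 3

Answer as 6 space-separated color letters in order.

Answer: O B G O O R

Derivation:
After move 1 (R): R=RRRR U=WGWG F=GYGY D=YBYB B=WBWB
After move 2 (R): R=RRRR U=WYWY F=GBGB D=YWYW B=GBGB
After move 3 (F'): F=BBGG U=WYRR R=WRYR D=OOYW L=OYOW
Query 1: D[1] = O
Query 2: F[0] = B
Query 3: F[3] = G
Query 4: L[0] = O
Query 5: D[0] = O
Query 6: R[3] = R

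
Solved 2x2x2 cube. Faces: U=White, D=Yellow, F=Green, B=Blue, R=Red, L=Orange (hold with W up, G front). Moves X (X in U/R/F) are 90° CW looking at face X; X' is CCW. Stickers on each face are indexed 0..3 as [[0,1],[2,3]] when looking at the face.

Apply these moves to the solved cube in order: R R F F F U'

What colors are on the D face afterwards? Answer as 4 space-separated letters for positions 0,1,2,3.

After move 1 (R): R=RRRR U=WGWG F=GYGY D=YBYB B=WBWB
After move 2 (R): R=RRRR U=WYWY F=GBGB D=YWYW B=GBGB
After move 3 (F): F=GGBB U=WYOO R=WRYR D=RRYW L=OYOW
After move 4 (F): F=BGBG U=WYWY R=OROR D=YWYW L=OROR
After move 5 (F): F=BBGG U=WYRR R=WRYR D=OOYW L=OYOW
After move 6 (U'): U=YRWR F=OYGG R=BBYR B=WRGB L=GBOW
Query: D face = OOYW

Answer: O O Y W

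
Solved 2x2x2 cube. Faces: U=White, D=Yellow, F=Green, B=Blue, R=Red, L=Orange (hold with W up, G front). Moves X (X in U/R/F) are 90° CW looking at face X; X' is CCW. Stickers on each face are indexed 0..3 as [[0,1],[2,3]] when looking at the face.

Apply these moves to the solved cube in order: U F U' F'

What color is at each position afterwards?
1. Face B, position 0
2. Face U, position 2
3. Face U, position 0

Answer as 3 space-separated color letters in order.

Answer: W G W

Derivation:
After move 1 (U): U=WWWW F=RRGG R=BBRR B=OOBB L=GGOO
After move 2 (F): F=GRGR U=WWOG R=WBWR D=RBYY L=GYOY
After move 3 (U'): U=WGWO F=GYGR R=GRWR B=WBBB L=OOOY
After move 4 (F'): F=YRGG U=WGGW R=BRRR D=OYYY L=OOOW
Query 1: B[0] = W
Query 2: U[2] = G
Query 3: U[0] = W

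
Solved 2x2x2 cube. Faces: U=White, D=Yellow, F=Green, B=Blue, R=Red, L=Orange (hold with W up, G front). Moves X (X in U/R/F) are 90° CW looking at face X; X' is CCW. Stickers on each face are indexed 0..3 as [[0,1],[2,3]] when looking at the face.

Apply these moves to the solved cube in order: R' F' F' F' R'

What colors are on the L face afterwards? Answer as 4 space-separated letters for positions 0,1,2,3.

Answer: O Y O G

Derivation:
After move 1 (R'): R=RRRR U=WBWB F=GWGW D=YGYG B=YBYB
After move 2 (F'): F=WWGG U=WBRR R=GRYR D=OOYG L=OBOW
After move 3 (F'): F=WGWG U=WBGY R=OROR D=BWYG L=OROR
After move 4 (F'): F=GGWW U=WBOO R=WRBR D=RRYG L=OYOG
After move 5 (R'): R=RRWB U=WYOY F=GBWO D=RGYW B=GBRB
Query: L face = OYOG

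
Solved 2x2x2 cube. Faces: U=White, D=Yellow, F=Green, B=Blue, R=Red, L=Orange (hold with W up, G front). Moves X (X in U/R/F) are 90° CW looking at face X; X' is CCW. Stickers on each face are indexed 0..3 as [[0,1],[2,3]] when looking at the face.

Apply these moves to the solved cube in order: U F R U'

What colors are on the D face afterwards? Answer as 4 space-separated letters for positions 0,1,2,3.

Answer: R B Y O

Derivation:
After move 1 (U): U=WWWW F=RRGG R=BBRR B=OOBB L=GGOO
After move 2 (F): F=GRGR U=WWOG R=WBWR D=RBYY L=GYOY
After move 3 (R): R=WWRB U=WROR F=GBGY D=RBYO B=GOWB
After move 4 (U'): U=RRWO F=GYGY R=GBRB B=WWWB L=GOOY
Query: D face = RBYO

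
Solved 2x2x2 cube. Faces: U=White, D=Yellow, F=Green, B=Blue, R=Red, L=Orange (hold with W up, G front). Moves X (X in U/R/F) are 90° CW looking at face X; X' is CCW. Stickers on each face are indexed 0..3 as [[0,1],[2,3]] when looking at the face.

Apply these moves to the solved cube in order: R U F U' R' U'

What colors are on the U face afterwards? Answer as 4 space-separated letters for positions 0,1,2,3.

After move 1 (R): R=RRRR U=WGWG F=GYGY D=YBYB B=WBWB
After move 2 (U): U=WWGG F=RRGY R=WBRR B=OOWB L=GYOO
After move 3 (F): F=GRYR U=WWOY R=GBGR D=RWYB L=GYOB
After move 4 (U'): U=WYWO F=GYYR R=GRGR B=GBWB L=OOOB
After move 5 (R'): R=RRGG U=WWWG F=GYYO D=RYYR B=BBWB
After move 6 (U'): U=WGWW F=OOYO R=GYGG B=RRWB L=BBOB
Query: U face = WGWW

Answer: W G W W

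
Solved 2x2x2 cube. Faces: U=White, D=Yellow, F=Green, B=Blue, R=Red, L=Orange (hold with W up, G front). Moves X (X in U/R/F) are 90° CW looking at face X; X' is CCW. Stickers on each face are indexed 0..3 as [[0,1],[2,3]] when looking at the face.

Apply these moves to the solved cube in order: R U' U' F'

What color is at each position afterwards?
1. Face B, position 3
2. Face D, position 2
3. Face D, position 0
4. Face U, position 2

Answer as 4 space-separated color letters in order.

After move 1 (R): R=RRRR U=WGWG F=GYGY D=YBYB B=WBWB
After move 2 (U'): U=GGWW F=OOGY R=GYRR B=RRWB L=WBOO
After move 3 (U'): U=GWGW F=WBGY R=OORR B=GYWB L=RROO
After move 4 (F'): F=BYWG U=GWOR R=BOYR D=ROYB L=RWOG
Query 1: B[3] = B
Query 2: D[2] = Y
Query 3: D[0] = R
Query 4: U[2] = O

Answer: B Y R O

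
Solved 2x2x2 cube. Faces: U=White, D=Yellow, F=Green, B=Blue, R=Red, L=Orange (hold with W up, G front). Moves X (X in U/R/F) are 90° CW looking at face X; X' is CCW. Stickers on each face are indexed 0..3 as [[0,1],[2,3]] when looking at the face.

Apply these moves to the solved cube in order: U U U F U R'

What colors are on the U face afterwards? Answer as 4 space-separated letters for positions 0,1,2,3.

Answer: O B B B

Derivation:
After move 1 (U): U=WWWW F=RRGG R=BBRR B=OOBB L=GGOO
After move 2 (U): U=WWWW F=BBGG R=OORR B=GGBB L=RROO
After move 3 (U): U=WWWW F=OOGG R=GGRR B=RRBB L=BBOO
After move 4 (F): F=GOGO U=WWOB R=WGWR D=RGYY L=BYOY
After move 5 (U): U=OWBW F=WGGO R=RRWR B=BYBB L=GOOY
After move 6 (R'): R=RRRW U=OBBB F=WWGW D=RGYO B=YYGB
Query: U face = OBBB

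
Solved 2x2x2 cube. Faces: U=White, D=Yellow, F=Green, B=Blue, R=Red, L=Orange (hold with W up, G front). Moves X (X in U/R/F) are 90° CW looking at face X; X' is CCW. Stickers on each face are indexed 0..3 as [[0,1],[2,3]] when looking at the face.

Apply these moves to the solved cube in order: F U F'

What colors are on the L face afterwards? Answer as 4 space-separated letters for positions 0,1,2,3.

After move 1 (F): F=GGGG U=WWOO R=WRWR D=RRYY L=OYOY
After move 2 (U): U=OWOW F=WRGG R=BBWR B=OYBB L=GGOY
After move 3 (F'): F=RGWG U=OWBW R=RBRR D=GYYY L=GWOO
Query: L face = GWOO

Answer: G W O O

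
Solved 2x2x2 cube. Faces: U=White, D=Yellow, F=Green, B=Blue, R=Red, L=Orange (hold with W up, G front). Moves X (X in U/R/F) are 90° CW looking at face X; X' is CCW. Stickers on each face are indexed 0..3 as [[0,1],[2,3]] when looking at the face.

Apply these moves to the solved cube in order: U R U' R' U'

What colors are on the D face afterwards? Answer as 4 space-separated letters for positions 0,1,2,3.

Answer: Y G Y Y

Derivation:
After move 1 (U): U=WWWW F=RRGG R=BBRR B=OOBB L=GGOO
After move 2 (R): R=RBRB U=WRWG F=RYGY D=YBYO B=WOWB
After move 3 (U'): U=RGWW F=GGGY R=RYRB B=RBWB L=WOOO
After move 4 (R'): R=YBRR U=RWWR F=GGGW D=YGYY B=OBBB
After move 5 (U'): U=WRRW F=WOGW R=GGRR B=YBBB L=OBOO
Query: D face = YGYY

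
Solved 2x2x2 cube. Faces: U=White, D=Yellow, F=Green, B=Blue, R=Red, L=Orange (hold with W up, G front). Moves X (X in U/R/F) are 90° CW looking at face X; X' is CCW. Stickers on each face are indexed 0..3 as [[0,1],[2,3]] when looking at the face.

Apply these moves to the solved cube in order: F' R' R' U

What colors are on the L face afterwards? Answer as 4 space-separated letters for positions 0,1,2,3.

Answer: G B O W

Derivation:
After move 1 (F'): F=GGGG U=WWRR R=YRYR D=OOYY L=OWOW
After move 2 (R'): R=RRYY U=WBRB F=GWGR D=OGYG B=YBOB
After move 3 (R'): R=RYRY U=WORY F=GBGB D=OWYR B=GBGB
After move 4 (U): U=RWYO F=RYGB R=GBRY B=OWGB L=GBOW
Query: L face = GBOW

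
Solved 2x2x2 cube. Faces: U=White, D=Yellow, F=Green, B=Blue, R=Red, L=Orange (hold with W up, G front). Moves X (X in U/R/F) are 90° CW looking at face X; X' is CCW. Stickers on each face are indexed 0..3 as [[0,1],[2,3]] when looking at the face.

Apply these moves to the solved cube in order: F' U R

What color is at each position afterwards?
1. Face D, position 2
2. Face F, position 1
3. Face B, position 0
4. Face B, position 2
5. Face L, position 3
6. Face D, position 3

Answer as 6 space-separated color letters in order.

Answer: Y O W W W O

Derivation:
After move 1 (F'): F=GGGG U=WWRR R=YRYR D=OOYY L=OWOW
After move 2 (U): U=RWRW F=YRGG R=BBYR B=OWBB L=GGOW
After move 3 (R): R=YBRB U=RRRG F=YOGY D=OBYO B=WWWB
Query 1: D[2] = Y
Query 2: F[1] = O
Query 3: B[0] = W
Query 4: B[2] = W
Query 5: L[3] = W
Query 6: D[3] = O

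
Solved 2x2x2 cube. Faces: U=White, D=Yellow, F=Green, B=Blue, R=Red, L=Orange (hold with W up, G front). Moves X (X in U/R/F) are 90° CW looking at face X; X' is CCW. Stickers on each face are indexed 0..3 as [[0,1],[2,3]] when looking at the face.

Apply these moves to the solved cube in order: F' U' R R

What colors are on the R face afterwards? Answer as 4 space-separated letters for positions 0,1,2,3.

Answer: R Y G G

Derivation:
After move 1 (F'): F=GGGG U=WWRR R=YRYR D=OOYY L=OWOW
After move 2 (U'): U=WRWR F=OWGG R=GGYR B=YRBB L=BBOW
After move 3 (R): R=YGRG U=WWWG F=OOGY D=OBYY B=RRRB
After move 4 (R): R=RYGG U=WOWY F=OBGY D=ORYR B=GRWB
Query: R face = RYGG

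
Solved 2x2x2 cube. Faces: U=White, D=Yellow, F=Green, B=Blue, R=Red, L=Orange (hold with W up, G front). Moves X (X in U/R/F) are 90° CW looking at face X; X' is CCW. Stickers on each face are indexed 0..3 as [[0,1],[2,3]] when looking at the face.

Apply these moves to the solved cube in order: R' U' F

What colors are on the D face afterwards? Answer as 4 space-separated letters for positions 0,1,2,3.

Answer: R G Y G

Derivation:
After move 1 (R'): R=RRRR U=WBWB F=GWGW D=YGYG B=YBYB
After move 2 (U'): U=BBWW F=OOGW R=GWRR B=RRYB L=YBOO
After move 3 (F): F=GOWO U=BBOB R=WWWR D=RGYG L=YYOG
Query: D face = RGYG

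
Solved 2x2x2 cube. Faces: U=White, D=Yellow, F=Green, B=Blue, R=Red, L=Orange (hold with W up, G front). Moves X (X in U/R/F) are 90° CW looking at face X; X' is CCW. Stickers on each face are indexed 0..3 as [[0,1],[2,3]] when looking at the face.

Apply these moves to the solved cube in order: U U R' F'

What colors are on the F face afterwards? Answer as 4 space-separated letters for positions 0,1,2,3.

Answer: W W B G

Derivation:
After move 1 (U): U=WWWW F=RRGG R=BBRR B=OOBB L=GGOO
After move 2 (U): U=WWWW F=BBGG R=OORR B=GGBB L=RROO
After move 3 (R'): R=OROR U=WBWG F=BWGW D=YBYG B=YGYB
After move 4 (F'): F=WWBG U=WBOO R=BRYR D=ROYG L=RGOW
Query: F face = WWBG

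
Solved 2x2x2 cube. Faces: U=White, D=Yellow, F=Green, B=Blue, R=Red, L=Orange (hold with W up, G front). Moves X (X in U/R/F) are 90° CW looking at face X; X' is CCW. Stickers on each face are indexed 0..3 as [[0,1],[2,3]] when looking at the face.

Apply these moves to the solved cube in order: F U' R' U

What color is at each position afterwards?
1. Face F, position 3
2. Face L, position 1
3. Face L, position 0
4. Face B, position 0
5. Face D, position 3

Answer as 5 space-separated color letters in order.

After move 1 (F): F=GGGG U=WWOO R=WRWR D=RRYY L=OYOY
After move 2 (U'): U=WOWO F=OYGG R=GGWR B=WRBB L=BBOY
After move 3 (R'): R=GRGW U=WBWW F=OOGO D=RYYG B=YRRB
After move 4 (U): U=WWWB F=GRGO R=YRGW B=BBRB L=OOOY
Query 1: F[3] = O
Query 2: L[1] = O
Query 3: L[0] = O
Query 4: B[0] = B
Query 5: D[3] = G

Answer: O O O B G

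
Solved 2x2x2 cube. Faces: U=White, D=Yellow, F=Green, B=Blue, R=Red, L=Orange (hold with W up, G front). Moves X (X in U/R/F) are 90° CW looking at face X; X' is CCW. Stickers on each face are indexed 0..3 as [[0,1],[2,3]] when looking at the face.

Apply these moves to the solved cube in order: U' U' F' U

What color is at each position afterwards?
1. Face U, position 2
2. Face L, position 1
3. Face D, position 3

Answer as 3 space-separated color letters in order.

After move 1 (U'): U=WWWW F=OOGG R=GGRR B=RRBB L=BBOO
After move 2 (U'): U=WWWW F=BBGG R=OORR B=GGBB L=RROO
After move 3 (F'): F=BGBG U=WWOR R=YOYR D=ROYY L=RWOW
After move 4 (U): U=OWRW F=YOBG R=GGYR B=RWBB L=BGOW
Query 1: U[2] = R
Query 2: L[1] = G
Query 3: D[3] = Y

Answer: R G Y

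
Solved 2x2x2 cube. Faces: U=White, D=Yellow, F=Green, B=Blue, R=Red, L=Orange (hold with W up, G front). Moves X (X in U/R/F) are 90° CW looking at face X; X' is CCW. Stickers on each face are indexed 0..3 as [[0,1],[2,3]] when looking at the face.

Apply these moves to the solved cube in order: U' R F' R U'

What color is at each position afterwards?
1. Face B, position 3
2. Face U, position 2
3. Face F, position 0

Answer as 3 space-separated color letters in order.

Answer: B W B

Derivation:
After move 1 (U'): U=WWWW F=OOGG R=GGRR B=RRBB L=BBOO
After move 2 (R): R=RGRG U=WOWG F=OYGY D=YBYR B=WRWB
After move 3 (F'): F=YYOG U=WORR R=BGYG D=BOYR L=BGOW
After move 4 (R): R=YBGG U=WYRG F=YOOR D=BWYW B=RROB
After move 5 (U'): U=YGWR F=BGOR R=YOGG B=YBOB L=RROW
Query 1: B[3] = B
Query 2: U[2] = W
Query 3: F[0] = B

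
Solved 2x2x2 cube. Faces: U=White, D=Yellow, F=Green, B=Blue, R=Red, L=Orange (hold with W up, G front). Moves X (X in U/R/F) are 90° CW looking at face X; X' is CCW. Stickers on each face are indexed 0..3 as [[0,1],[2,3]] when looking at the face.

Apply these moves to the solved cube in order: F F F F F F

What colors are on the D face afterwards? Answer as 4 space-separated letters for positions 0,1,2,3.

Answer: W W Y Y

Derivation:
After move 1 (F): F=GGGG U=WWOO R=WRWR D=RRYY L=OYOY
After move 2 (F): F=GGGG U=WWYY R=OROR D=WWYY L=OROR
After move 3 (F): F=GGGG U=WWRR R=YRYR D=OOYY L=OWOW
After move 4 (F): F=GGGG U=WWWW R=RRRR D=YYYY L=OOOO
After move 5 (F): F=GGGG U=WWOO R=WRWR D=RRYY L=OYOY
After move 6 (F): F=GGGG U=WWYY R=OROR D=WWYY L=OROR
Query: D face = WWYY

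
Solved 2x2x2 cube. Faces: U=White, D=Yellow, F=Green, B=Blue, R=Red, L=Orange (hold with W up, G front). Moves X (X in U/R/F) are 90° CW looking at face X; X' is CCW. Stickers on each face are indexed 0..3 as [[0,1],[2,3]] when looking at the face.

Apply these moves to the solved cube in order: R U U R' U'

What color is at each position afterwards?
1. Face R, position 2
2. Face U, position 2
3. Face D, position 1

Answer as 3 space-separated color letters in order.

After move 1 (R): R=RRRR U=WGWG F=GYGY D=YBYB B=WBWB
After move 2 (U): U=WWGG F=RRGY R=WBRR B=OOWB L=GYOO
After move 3 (U): U=GWGW F=WBGY R=OORR B=GYWB L=RROO
After move 4 (R'): R=OROR U=GWGG F=WWGW D=YBYY B=BYBB
After move 5 (U'): U=WGGG F=RRGW R=WWOR B=ORBB L=BYOO
Query 1: R[2] = O
Query 2: U[2] = G
Query 3: D[1] = B

Answer: O G B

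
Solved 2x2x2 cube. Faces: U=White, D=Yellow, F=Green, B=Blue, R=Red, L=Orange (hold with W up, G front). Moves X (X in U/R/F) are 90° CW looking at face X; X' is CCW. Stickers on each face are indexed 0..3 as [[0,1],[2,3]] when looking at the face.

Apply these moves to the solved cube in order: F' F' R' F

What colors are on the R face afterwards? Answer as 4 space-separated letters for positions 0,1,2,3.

After move 1 (F'): F=GGGG U=WWRR R=YRYR D=OOYY L=OWOW
After move 2 (F'): F=GGGG U=WWYY R=OROR D=WWYY L=OROR
After move 3 (R'): R=RROO U=WBYB F=GWGY D=WGYG B=YBWB
After move 4 (F): F=GGYW U=WBRR R=YRBO D=ORYG L=OWOG
Query: R face = YRBO

Answer: Y R B O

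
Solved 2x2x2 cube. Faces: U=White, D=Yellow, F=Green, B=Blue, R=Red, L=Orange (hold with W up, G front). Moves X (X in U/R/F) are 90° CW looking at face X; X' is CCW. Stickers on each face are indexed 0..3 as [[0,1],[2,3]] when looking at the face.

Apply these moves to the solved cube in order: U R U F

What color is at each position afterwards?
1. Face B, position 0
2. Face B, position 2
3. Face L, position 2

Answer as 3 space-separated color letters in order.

After move 1 (U): U=WWWW F=RRGG R=BBRR B=OOBB L=GGOO
After move 2 (R): R=RBRB U=WRWG F=RYGY D=YBYO B=WOWB
After move 3 (U): U=WWGR F=RBGY R=WORB B=GGWB L=RYOO
After move 4 (F): F=GRYB U=WWOY R=GORB D=RWYO L=RYOB
Query 1: B[0] = G
Query 2: B[2] = W
Query 3: L[2] = O

Answer: G W O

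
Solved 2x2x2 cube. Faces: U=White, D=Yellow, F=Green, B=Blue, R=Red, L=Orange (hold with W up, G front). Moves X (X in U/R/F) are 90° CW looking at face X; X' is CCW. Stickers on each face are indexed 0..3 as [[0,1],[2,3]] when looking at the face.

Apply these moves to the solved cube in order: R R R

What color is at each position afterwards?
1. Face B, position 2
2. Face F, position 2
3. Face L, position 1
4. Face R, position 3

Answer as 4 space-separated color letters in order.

After move 1 (R): R=RRRR U=WGWG F=GYGY D=YBYB B=WBWB
After move 2 (R): R=RRRR U=WYWY F=GBGB D=YWYW B=GBGB
After move 3 (R): R=RRRR U=WBWB F=GWGW D=YGYG B=YBYB
Query 1: B[2] = Y
Query 2: F[2] = G
Query 3: L[1] = O
Query 4: R[3] = R

Answer: Y G O R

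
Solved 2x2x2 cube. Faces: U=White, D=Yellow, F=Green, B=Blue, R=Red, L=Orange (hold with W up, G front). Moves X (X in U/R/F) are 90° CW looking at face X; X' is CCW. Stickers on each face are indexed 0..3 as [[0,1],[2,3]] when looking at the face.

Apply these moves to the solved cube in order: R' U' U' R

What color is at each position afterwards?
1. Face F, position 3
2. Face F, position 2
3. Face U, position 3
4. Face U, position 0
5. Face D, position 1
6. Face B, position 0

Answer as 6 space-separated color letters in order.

Answer: G G W B Y W

Derivation:
After move 1 (R'): R=RRRR U=WBWB F=GWGW D=YGYG B=YBYB
After move 2 (U'): U=BBWW F=OOGW R=GWRR B=RRYB L=YBOO
After move 3 (U'): U=BWBW F=YBGW R=OORR B=GWYB L=RROO
After move 4 (R): R=RORO U=BBBW F=YGGG D=YYYG B=WWWB
Query 1: F[3] = G
Query 2: F[2] = G
Query 3: U[3] = W
Query 4: U[0] = B
Query 5: D[1] = Y
Query 6: B[0] = W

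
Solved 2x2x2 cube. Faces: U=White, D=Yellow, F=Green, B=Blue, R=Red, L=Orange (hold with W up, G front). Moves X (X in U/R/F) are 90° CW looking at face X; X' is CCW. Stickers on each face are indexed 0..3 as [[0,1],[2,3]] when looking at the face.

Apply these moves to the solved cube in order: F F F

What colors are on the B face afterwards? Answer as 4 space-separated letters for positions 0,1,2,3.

Answer: B B B B

Derivation:
After move 1 (F): F=GGGG U=WWOO R=WRWR D=RRYY L=OYOY
After move 2 (F): F=GGGG U=WWYY R=OROR D=WWYY L=OROR
After move 3 (F): F=GGGG U=WWRR R=YRYR D=OOYY L=OWOW
Query: B face = BBBB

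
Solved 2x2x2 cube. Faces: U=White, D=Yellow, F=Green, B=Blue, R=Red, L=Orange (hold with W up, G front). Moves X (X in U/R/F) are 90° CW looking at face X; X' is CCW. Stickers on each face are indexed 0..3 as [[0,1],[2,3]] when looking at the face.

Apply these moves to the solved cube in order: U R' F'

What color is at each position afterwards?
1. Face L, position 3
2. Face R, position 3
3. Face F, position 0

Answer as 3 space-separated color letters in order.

After move 1 (U): U=WWWW F=RRGG R=BBRR B=OOBB L=GGOO
After move 2 (R'): R=BRBR U=WBWO F=RWGW D=YRYG B=YOYB
After move 3 (F'): F=WWRG U=WBBB R=RRYR D=GOYG L=GOOW
Query 1: L[3] = W
Query 2: R[3] = R
Query 3: F[0] = W

Answer: W R W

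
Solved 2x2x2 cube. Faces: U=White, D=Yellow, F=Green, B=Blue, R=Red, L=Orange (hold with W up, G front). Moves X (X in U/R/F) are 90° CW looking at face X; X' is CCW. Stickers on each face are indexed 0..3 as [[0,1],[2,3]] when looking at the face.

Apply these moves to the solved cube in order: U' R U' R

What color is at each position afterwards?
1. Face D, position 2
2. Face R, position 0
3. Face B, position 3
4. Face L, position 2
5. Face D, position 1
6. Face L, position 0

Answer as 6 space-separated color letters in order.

After move 1 (U'): U=WWWW F=OOGG R=GGRR B=RRBB L=BBOO
After move 2 (R): R=RGRG U=WOWG F=OYGY D=YBYR B=WRWB
After move 3 (U'): U=OGWW F=BBGY R=OYRG B=RGWB L=WROO
After move 4 (R): R=ROGY U=OBWY F=BBGR D=YWYR B=WGGB
Query 1: D[2] = Y
Query 2: R[0] = R
Query 3: B[3] = B
Query 4: L[2] = O
Query 5: D[1] = W
Query 6: L[0] = W

Answer: Y R B O W W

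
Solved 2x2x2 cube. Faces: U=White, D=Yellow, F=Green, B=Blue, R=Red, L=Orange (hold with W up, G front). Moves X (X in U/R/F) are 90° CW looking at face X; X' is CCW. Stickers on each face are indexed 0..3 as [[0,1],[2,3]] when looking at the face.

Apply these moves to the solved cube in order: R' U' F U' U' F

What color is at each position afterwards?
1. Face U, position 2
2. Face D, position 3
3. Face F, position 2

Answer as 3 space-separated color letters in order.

After move 1 (R'): R=RRRR U=WBWB F=GWGW D=YGYG B=YBYB
After move 2 (U'): U=BBWW F=OOGW R=GWRR B=RRYB L=YBOO
After move 3 (F): F=GOWO U=BBOB R=WWWR D=RGYG L=YYOG
After move 4 (U'): U=BBBO F=YYWO R=GOWR B=WWYB L=RROG
After move 5 (U'): U=BOBB F=RRWO R=YYWR B=GOYB L=WWOG
After move 6 (F): F=WROR U=BOGW R=BYBR D=WYYG L=WROG
Query 1: U[2] = G
Query 2: D[3] = G
Query 3: F[2] = O

Answer: G G O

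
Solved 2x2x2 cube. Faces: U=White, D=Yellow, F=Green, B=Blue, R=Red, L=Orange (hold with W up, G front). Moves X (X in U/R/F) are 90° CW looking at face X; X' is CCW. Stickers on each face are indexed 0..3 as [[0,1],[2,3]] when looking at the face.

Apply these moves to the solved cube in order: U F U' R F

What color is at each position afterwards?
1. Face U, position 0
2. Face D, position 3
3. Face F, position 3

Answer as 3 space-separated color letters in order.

Answer: W W B

Derivation:
After move 1 (U): U=WWWW F=RRGG R=BBRR B=OOBB L=GGOO
After move 2 (F): F=GRGR U=WWOG R=WBWR D=RBYY L=GYOY
After move 3 (U'): U=WGWO F=GYGR R=GRWR B=WBBB L=OOOY
After move 4 (R): R=WGRR U=WYWR F=GBGY D=RBYW B=OBGB
After move 5 (F): F=GGYB U=WYYO R=WGRR D=RWYW L=OROB
Query 1: U[0] = W
Query 2: D[3] = W
Query 3: F[3] = B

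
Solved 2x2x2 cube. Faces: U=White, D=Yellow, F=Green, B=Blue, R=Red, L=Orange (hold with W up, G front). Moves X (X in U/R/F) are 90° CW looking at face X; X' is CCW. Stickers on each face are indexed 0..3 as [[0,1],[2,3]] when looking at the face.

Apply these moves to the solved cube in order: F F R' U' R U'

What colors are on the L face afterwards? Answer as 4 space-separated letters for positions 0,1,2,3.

After move 1 (F): F=GGGG U=WWOO R=WRWR D=RRYY L=OYOY
After move 2 (F): F=GGGG U=WWYY R=OROR D=WWYY L=OROR
After move 3 (R'): R=RROO U=WBYB F=GWGY D=WGYG B=YBWB
After move 4 (U'): U=BBWY F=ORGY R=GWOO B=RRWB L=YBOR
After move 5 (R): R=OGOW U=BRWY F=OGGG D=WWYR B=YRBB
After move 6 (U'): U=RYBW F=YBGG R=OGOW B=OGBB L=YROR
Query: L face = YROR

Answer: Y R O R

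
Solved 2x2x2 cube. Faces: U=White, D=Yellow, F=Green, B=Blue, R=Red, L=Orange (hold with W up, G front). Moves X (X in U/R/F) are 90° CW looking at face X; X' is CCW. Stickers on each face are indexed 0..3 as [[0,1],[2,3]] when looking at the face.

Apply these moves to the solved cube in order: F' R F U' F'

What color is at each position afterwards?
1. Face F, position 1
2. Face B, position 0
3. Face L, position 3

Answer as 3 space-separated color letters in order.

Answer: O R W

Derivation:
After move 1 (F'): F=GGGG U=WWRR R=YRYR D=OOYY L=OWOW
After move 2 (R): R=YYRR U=WGRG F=GOGY D=OBYB B=RBWB
After move 3 (F): F=GGYO U=WGWW R=RYGR D=RYYB L=OOOB
After move 4 (U'): U=GWWW F=OOYO R=GGGR B=RYWB L=RBOB
After move 5 (F'): F=OOOY U=GWGG R=YGRR D=BBYB L=RWOW
Query 1: F[1] = O
Query 2: B[0] = R
Query 3: L[3] = W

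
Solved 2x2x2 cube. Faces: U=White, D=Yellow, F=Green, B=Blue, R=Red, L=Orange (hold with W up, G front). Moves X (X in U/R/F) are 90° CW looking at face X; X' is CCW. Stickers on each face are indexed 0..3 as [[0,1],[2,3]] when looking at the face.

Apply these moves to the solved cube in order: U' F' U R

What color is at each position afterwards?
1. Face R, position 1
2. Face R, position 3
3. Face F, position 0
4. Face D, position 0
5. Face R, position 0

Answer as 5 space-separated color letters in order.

After move 1 (U'): U=WWWW F=OOGG R=GGRR B=RRBB L=BBOO
After move 2 (F'): F=OGOG U=WWGR R=YGYR D=BOYY L=BWOW
After move 3 (U): U=GWRW F=YGOG R=RRYR B=BWBB L=OGOW
After move 4 (R): R=YRRR U=GGRG F=YOOY D=BBYB B=WWWB
Query 1: R[1] = R
Query 2: R[3] = R
Query 3: F[0] = Y
Query 4: D[0] = B
Query 5: R[0] = Y

Answer: R R Y B Y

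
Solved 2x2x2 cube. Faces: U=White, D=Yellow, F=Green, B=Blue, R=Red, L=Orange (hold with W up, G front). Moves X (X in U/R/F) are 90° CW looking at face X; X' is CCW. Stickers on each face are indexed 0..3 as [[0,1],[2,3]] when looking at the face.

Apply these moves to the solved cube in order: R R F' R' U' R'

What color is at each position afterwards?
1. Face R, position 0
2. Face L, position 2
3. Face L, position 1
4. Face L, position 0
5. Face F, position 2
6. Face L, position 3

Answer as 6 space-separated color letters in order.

Answer: Y O B W G W

Derivation:
After move 1 (R): R=RRRR U=WGWG F=GYGY D=YBYB B=WBWB
After move 2 (R): R=RRRR U=WYWY F=GBGB D=YWYW B=GBGB
After move 3 (F'): F=BBGG U=WYRR R=WRYR D=OOYW L=OYOW
After move 4 (R'): R=RRWY U=WGRG F=BYGR D=OBYG B=WBOB
After move 5 (U'): U=GGWR F=OYGR R=BYWY B=RROB L=WBOW
After move 6 (R'): R=YYBW U=GOWR F=OGGR D=OYYR B=GRBB
Query 1: R[0] = Y
Query 2: L[2] = O
Query 3: L[1] = B
Query 4: L[0] = W
Query 5: F[2] = G
Query 6: L[3] = W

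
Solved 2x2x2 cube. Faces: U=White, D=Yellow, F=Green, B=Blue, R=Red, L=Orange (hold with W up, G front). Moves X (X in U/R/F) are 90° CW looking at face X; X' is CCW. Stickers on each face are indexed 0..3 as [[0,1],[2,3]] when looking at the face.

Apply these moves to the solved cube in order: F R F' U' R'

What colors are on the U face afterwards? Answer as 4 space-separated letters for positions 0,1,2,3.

After move 1 (F): F=GGGG U=WWOO R=WRWR D=RRYY L=OYOY
After move 2 (R): R=WWRR U=WGOG F=GRGY D=RBYB B=OBWB
After move 3 (F'): F=RYGG U=WGWR R=BWRR D=YYYB L=OGOO
After move 4 (U'): U=GRWW F=OGGG R=RYRR B=BWWB L=OBOO
After move 5 (R'): R=YRRR U=GWWB F=ORGW D=YGYG B=BWYB
Query: U face = GWWB

Answer: G W W B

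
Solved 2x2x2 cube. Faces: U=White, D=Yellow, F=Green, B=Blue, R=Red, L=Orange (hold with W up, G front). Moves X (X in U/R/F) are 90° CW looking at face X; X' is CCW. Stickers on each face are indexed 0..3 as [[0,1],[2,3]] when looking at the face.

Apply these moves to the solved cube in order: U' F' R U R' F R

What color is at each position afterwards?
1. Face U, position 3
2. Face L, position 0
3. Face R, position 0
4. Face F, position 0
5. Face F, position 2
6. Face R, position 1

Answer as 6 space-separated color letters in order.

After move 1 (U'): U=WWWW F=OOGG R=GGRR B=RRBB L=BBOO
After move 2 (F'): F=OGOG U=WWGR R=YGYR D=BOYY L=BWOW
After move 3 (R): R=YYRG U=WGGG F=OOOY D=BBYR B=RRWB
After move 4 (U): U=GWGG F=YYOY R=RRRG B=BWWB L=OOOW
After move 5 (R'): R=RGRR U=GWGB F=YWOG D=BYYY B=RWBB
After move 6 (F): F=OYGW U=GWWO R=GGBR D=RRYY L=OBOY
After move 7 (R): R=BGRG U=GYWW F=ORGY D=RBYR B=OWWB
Query 1: U[3] = W
Query 2: L[0] = O
Query 3: R[0] = B
Query 4: F[0] = O
Query 5: F[2] = G
Query 6: R[1] = G

Answer: W O B O G G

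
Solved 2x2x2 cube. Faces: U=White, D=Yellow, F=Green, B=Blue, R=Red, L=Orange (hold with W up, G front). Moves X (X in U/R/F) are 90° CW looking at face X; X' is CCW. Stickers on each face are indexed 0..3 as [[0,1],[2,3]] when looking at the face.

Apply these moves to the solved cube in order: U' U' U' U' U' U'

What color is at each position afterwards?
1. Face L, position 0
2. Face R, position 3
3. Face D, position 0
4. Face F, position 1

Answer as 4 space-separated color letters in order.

Answer: R R Y B

Derivation:
After move 1 (U'): U=WWWW F=OOGG R=GGRR B=RRBB L=BBOO
After move 2 (U'): U=WWWW F=BBGG R=OORR B=GGBB L=RROO
After move 3 (U'): U=WWWW F=RRGG R=BBRR B=OOBB L=GGOO
After move 4 (U'): U=WWWW F=GGGG R=RRRR B=BBBB L=OOOO
After move 5 (U'): U=WWWW F=OOGG R=GGRR B=RRBB L=BBOO
After move 6 (U'): U=WWWW F=BBGG R=OORR B=GGBB L=RROO
Query 1: L[0] = R
Query 2: R[3] = R
Query 3: D[0] = Y
Query 4: F[1] = B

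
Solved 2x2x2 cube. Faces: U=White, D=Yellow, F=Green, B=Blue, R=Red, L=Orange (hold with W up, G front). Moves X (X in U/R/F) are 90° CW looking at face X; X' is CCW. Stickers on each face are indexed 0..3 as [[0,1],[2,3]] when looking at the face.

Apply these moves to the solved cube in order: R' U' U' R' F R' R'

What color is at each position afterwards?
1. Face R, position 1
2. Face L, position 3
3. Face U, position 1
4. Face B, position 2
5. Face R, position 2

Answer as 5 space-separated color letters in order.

Answer: G B O Y R

Derivation:
After move 1 (R'): R=RRRR U=WBWB F=GWGW D=YGYG B=YBYB
After move 2 (U'): U=BBWW F=OOGW R=GWRR B=RRYB L=YBOO
After move 3 (U'): U=BWBW F=YBGW R=OORR B=GWYB L=RROO
After move 4 (R'): R=OROR U=BYBG F=YWGW D=YBYW B=GWGB
After move 5 (F): F=GYWW U=BYOR R=BRGR D=OOYW L=RYOB
After move 6 (R'): R=RRBG U=BGOG F=GYWR D=OYYW B=WWOB
After move 7 (R'): R=RGRB U=BOOW F=GGWG D=OYYR B=WWYB
Query 1: R[1] = G
Query 2: L[3] = B
Query 3: U[1] = O
Query 4: B[2] = Y
Query 5: R[2] = R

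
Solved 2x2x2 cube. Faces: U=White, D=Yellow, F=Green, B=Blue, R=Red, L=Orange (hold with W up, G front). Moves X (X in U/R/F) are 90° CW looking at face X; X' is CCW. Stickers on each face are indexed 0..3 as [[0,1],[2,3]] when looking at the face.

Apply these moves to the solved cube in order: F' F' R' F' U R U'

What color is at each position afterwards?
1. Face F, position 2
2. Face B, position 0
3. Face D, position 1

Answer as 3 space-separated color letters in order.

Answer: G W W

Derivation:
After move 1 (F'): F=GGGG U=WWRR R=YRYR D=OOYY L=OWOW
After move 2 (F'): F=GGGG U=WWYY R=OROR D=WWYY L=OROR
After move 3 (R'): R=RROO U=WBYB F=GWGY D=WGYG B=YBWB
After move 4 (F'): F=WYGG U=WBRO R=GRWO D=RRYG L=OBOY
After move 5 (U): U=RWOB F=GRGG R=YBWO B=OBWB L=WYOY
After move 6 (R): R=WYOB U=RROG F=GRGG D=RWYO B=BBWB
After move 7 (U'): U=RGRO F=WYGG R=GROB B=WYWB L=BBOY
Query 1: F[2] = G
Query 2: B[0] = W
Query 3: D[1] = W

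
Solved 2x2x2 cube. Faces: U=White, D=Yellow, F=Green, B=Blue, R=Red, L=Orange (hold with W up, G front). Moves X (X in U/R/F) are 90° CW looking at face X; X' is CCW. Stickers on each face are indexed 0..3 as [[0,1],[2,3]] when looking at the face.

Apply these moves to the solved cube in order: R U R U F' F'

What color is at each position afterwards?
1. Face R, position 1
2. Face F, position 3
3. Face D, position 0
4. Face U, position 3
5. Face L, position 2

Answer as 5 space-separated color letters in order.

After move 1 (R): R=RRRR U=WGWG F=GYGY D=YBYB B=WBWB
After move 2 (U): U=WWGG F=RRGY R=WBRR B=OOWB L=GYOO
After move 3 (R): R=RWRB U=WRGY F=RBGB D=YWYO B=GOWB
After move 4 (U): U=GWYR F=RWGB R=GORB B=GYWB L=RBOO
After move 5 (F'): F=WBRG U=GWGR R=WOYB D=BOYO L=RROY
After move 6 (F'): F=BGWR U=GWWY R=OOBB D=RYYO L=RROG
Query 1: R[1] = O
Query 2: F[3] = R
Query 3: D[0] = R
Query 4: U[3] = Y
Query 5: L[2] = O

Answer: O R R Y O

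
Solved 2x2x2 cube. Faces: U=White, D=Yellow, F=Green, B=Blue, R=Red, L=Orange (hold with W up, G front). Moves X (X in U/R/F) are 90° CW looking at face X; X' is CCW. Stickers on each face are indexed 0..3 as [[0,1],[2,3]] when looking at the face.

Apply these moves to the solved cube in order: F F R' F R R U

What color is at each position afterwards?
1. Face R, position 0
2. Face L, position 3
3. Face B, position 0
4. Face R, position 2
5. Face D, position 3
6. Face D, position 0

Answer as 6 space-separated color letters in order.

Answer: W G O R R O

Derivation:
After move 1 (F): F=GGGG U=WWOO R=WRWR D=RRYY L=OYOY
After move 2 (F): F=GGGG U=WWYY R=OROR D=WWYY L=OROR
After move 3 (R'): R=RROO U=WBYB F=GWGY D=WGYG B=YBWB
After move 4 (F): F=GGYW U=WBRR R=YRBO D=ORYG L=OWOG
After move 5 (R): R=BYOR U=WGRW F=GRYG D=OWYY B=RBBB
After move 6 (R): R=OBRY U=WRRG F=GWYY D=OBYR B=WBGB
After move 7 (U): U=RWGR F=OBYY R=WBRY B=OWGB L=GWOG
Query 1: R[0] = W
Query 2: L[3] = G
Query 3: B[0] = O
Query 4: R[2] = R
Query 5: D[3] = R
Query 6: D[0] = O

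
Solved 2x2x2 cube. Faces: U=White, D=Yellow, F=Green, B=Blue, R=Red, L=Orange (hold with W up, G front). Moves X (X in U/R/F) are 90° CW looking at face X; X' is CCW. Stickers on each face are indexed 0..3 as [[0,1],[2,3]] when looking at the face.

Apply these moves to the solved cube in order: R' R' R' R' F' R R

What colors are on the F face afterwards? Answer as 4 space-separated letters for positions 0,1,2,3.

Answer: G B G B

Derivation:
After move 1 (R'): R=RRRR U=WBWB F=GWGW D=YGYG B=YBYB
After move 2 (R'): R=RRRR U=WYWY F=GBGB D=YWYW B=GBGB
After move 3 (R'): R=RRRR U=WGWG F=GYGY D=YBYB B=WBWB
After move 4 (R'): R=RRRR U=WWWW F=GGGG D=YYYY B=BBBB
After move 5 (F'): F=GGGG U=WWRR R=YRYR D=OOYY L=OWOW
After move 6 (R): R=YYRR U=WGRG F=GOGY D=OBYB B=RBWB
After move 7 (R): R=RYRY U=WORY F=GBGB D=OWYR B=GBGB
Query: F face = GBGB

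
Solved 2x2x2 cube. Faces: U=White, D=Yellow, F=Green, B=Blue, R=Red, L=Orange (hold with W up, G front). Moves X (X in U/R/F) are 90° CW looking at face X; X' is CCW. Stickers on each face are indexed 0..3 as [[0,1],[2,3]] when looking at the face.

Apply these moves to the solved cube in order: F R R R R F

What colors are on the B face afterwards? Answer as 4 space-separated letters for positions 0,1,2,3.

After move 1 (F): F=GGGG U=WWOO R=WRWR D=RRYY L=OYOY
After move 2 (R): R=WWRR U=WGOG F=GRGY D=RBYB B=OBWB
After move 3 (R): R=RWRW U=WROY F=GBGB D=RWYO B=GBGB
After move 4 (R): R=RRWW U=WBOB F=GWGO D=RGYG B=YBRB
After move 5 (R): R=WRWR U=WWOO F=GGGG D=RRYY B=BBBB
After move 6 (F): F=GGGG U=WWYY R=OROR D=WWYY L=OROR
Query: B face = BBBB

Answer: B B B B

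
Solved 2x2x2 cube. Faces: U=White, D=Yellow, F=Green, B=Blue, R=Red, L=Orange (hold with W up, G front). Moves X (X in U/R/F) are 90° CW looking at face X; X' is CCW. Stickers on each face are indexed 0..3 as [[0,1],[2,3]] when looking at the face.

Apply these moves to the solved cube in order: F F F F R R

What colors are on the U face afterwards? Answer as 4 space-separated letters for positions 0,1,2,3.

After move 1 (F): F=GGGG U=WWOO R=WRWR D=RRYY L=OYOY
After move 2 (F): F=GGGG U=WWYY R=OROR D=WWYY L=OROR
After move 3 (F): F=GGGG U=WWRR R=YRYR D=OOYY L=OWOW
After move 4 (F): F=GGGG U=WWWW R=RRRR D=YYYY L=OOOO
After move 5 (R): R=RRRR U=WGWG F=GYGY D=YBYB B=WBWB
After move 6 (R): R=RRRR U=WYWY F=GBGB D=YWYW B=GBGB
Query: U face = WYWY

Answer: W Y W Y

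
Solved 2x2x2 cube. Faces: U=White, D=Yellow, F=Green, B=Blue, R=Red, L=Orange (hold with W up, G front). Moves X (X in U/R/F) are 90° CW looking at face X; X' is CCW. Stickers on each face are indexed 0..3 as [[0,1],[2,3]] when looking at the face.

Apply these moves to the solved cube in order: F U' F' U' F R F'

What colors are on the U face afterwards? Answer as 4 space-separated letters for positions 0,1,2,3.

Answer: O B G R

Derivation:
After move 1 (F): F=GGGG U=WWOO R=WRWR D=RRYY L=OYOY
After move 2 (U'): U=WOWO F=OYGG R=GGWR B=WRBB L=BBOY
After move 3 (F'): F=YGOG U=WOGW R=RGRR D=BYYY L=BOOW
After move 4 (U'): U=OWWG F=BOOG R=YGRR B=RGBB L=WROW
After move 5 (F): F=OBGO U=OWWR R=WGGR D=RYYY L=WBOY
After move 6 (R): R=GWRG U=OBWO F=OYGY D=RBYR B=RGWB
After move 7 (F'): F=YYOG U=OBGR R=BWRG D=BYYR L=WOOW
Query: U face = OBGR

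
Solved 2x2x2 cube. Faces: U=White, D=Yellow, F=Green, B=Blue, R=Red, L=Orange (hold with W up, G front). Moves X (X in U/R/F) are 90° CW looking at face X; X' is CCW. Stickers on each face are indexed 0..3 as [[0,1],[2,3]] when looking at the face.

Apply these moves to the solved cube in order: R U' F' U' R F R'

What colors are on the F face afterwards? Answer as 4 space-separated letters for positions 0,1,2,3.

After move 1 (R): R=RRRR U=WGWG F=GYGY D=YBYB B=WBWB
After move 2 (U'): U=GGWW F=OOGY R=GYRR B=RRWB L=WBOO
After move 3 (F'): F=OYOG U=GGGR R=BYYR D=BOYB L=WWOW
After move 4 (U'): U=GRGG F=WWOG R=OYYR B=BYWB L=RROW
After move 5 (R): R=YORY U=GWGG F=WOOB D=BWYB B=GYRB
After move 6 (F): F=OWBO U=GWWR R=GOGY D=RYYB L=RBOW
After move 7 (R'): R=OYGG U=GRWG F=OWBR D=RWYO B=BYYB
Query: F face = OWBR

Answer: O W B R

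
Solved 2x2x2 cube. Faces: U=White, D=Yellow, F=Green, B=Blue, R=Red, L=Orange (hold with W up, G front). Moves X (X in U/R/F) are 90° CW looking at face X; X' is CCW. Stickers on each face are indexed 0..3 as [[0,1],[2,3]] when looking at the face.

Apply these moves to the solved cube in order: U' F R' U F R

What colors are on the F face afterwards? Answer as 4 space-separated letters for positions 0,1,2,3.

After move 1 (U'): U=WWWW F=OOGG R=GGRR B=RRBB L=BBOO
After move 2 (F): F=GOGO U=WWOB R=WGWR D=RGYY L=BYOY
After move 3 (R'): R=GRWW U=WBOR F=GWGB D=ROYO B=YRGB
After move 4 (U): U=OWRB F=GRGB R=YRWW B=BYGB L=GWOY
After move 5 (F): F=GGBR U=OWYW R=RRBW D=WYYO L=GROO
After move 6 (R): R=BRWR U=OGYR F=GYBO D=WGYB B=WYWB
Query: F face = GYBO

Answer: G Y B O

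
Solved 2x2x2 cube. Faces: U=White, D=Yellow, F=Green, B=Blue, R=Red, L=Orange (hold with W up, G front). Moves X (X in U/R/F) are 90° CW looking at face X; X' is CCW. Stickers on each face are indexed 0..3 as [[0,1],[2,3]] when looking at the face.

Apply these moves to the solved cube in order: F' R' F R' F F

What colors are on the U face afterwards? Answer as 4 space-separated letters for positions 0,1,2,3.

After move 1 (F'): F=GGGG U=WWRR R=YRYR D=OOYY L=OWOW
After move 2 (R'): R=RRYY U=WBRB F=GWGR D=OGYG B=YBOB
After move 3 (F): F=GGRW U=WBWW R=RRBY D=YRYG L=OOOG
After move 4 (R'): R=RYRB U=WOWY F=GBRW D=YGYW B=GBRB
After move 5 (F): F=RGWB U=WOGO R=WYYB D=RRYW L=OYOG
After move 6 (F): F=WRBG U=WOGY R=GYOB D=YWYW L=OROR
Query: U face = WOGY

Answer: W O G Y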